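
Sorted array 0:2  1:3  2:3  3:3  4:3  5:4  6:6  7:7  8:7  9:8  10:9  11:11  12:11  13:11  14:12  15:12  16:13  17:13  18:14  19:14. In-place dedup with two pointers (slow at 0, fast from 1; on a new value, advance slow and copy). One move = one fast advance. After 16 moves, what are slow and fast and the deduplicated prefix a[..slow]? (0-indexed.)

slow=0 fast=1: a[fast]=3≠a[slow]=2 write a[1]=3, slow++,fast++
slow=1 fast=2: a[fast]=3=a[slow] dup, fast++
slow=1 fast=3: a[fast]=3=a[slow] dup, fast++
slow=1 fast=4: a[fast]=3=a[slow] dup, fast++
slow=1 fast=5: a[fast]=4≠a[slow]=3 write a[2]=4, slow++,fast++
slow=2 fast=6: a[fast]=6≠a[slow]=4 write a[3]=6, slow++,fast++
slow=3 fast=7: a[fast]=7≠a[slow]=6 write a[4]=7, slow++,fast++
slow=4 fast=8: a[fast]=7=a[slow] dup, fast++
slow=4 fast=9: a[fast]=8≠a[slow]=7 write a[5]=8, slow++,fast++
slow=5 fast=10: a[fast]=9≠a[slow]=8 write a[6]=9, slow++,fast++
slow=6 fast=11: a[fast]=11≠a[slow]=9 write a[7]=11, slow++,fast++
slow=7 fast=12: a[fast]=11=a[slow] dup, fast++
slow=7 fast=13: a[fast]=11=a[slow] dup, fast++
slow=7 fast=14: a[fast]=12≠a[slow]=11 write a[8]=12, slow++,fast++
slow=8 fast=15: a[fast]=12=a[slow] dup, fast++
slow=8 fast=16: a[fast]=13≠a[slow]=12 write a[9]=13, slow++,fast++

slow=9, fast=17, prefix=[2, 3, 4, 6, 7, 8, 9, 11, 12, 13]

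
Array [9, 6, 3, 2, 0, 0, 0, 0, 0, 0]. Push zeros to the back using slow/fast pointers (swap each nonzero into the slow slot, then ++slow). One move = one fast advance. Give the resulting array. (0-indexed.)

[9, 6, 3, 2, 0, 0, 0, 0, 0, 0]

(s=0,f=0) a[fast]=9≠0 swap→a[0]=9 → slow++,fast++
(s=1,f=1) a[fast]=6≠0 swap→a[1]=6 → slow++,fast++
(s=2,f=2) a[fast]=3≠0 swap→a[2]=3 → slow++,fast++
(s=3,f=3) a[fast]=2≠0 swap→a[3]=2 → slow++,fast++
(s=4,f=4) a[fast]=0 → fast++
(s=4,f=5) a[fast]=0 → fast++
(s=4,f=6) a[fast]=0 → fast++
(s=4,f=7) a[fast]=0 → fast++
(s=4,f=8) a[fast]=0 → fast++
(s=4,f=9) a[fast]=0 → fast++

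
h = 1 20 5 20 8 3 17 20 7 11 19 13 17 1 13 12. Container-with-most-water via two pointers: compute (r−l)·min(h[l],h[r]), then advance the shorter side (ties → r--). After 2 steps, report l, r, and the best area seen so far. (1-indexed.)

l=1 r=16: min(1,12)*15=15 best=15 *, l++
l=2 r=16: min(20,12)*14=168 best=168 *, r--

l=2, r=15, best area=168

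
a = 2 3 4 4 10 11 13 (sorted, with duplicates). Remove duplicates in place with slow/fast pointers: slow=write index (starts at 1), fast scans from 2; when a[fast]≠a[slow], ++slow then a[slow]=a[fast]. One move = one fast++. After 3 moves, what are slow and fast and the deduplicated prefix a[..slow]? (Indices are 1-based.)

(s=1,f=2) a[fast]=3≠a[slow]=2 write a[2]=3 → slow++,fast++
(s=2,f=3) a[fast]=4≠a[slow]=3 write a[3]=4 → slow++,fast++
(s=3,f=4) a[fast]=4=a[slow] dup → fast++

slow=3, fast=5, prefix=[2, 3, 4]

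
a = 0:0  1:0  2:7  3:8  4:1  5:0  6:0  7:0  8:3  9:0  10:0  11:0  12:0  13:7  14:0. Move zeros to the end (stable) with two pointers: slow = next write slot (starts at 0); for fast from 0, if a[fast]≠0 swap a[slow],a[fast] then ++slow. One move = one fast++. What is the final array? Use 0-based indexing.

[7, 8, 1, 3, 7, 0, 0, 0, 0, 0, 0, 0, 0, 0, 0]

(s=0,f=0) a[fast]=0 → fast++
(s=0,f=1) a[fast]=0 → fast++
(s=0,f=2) a[fast]=7≠0 swap→a[0]=7 → slow++,fast++
(s=1,f=3) a[fast]=8≠0 swap→a[1]=8 → slow++,fast++
(s=2,f=4) a[fast]=1≠0 swap→a[2]=1 → slow++,fast++
(s=3,f=5) a[fast]=0 → fast++
(s=3,f=6) a[fast]=0 → fast++
(s=3,f=7) a[fast]=0 → fast++
(s=3,f=8) a[fast]=3≠0 swap→a[3]=3 → slow++,fast++
(s=4,f=9) a[fast]=0 → fast++
(s=4,f=10) a[fast]=0 → fast++
(s=4,f=11) a[fast]=0 → fast++
(s=4,f=12) a[fast]=0 → fast++
(s=4,f=13) a[fast]=7≠0 swap→a[4]=7 → slow++,fast++
(s=5,f=14) a[fast]=0 → fast++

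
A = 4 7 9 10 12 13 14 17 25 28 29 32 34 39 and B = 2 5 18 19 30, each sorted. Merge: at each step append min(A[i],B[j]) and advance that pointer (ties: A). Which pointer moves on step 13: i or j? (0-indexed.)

i

[i=0,j=0] A[i]=4>B[j]=2 take 2 → j++
[i=0,j=1] A[i]=4<=B[j]=5 take 4 → i++
[i=1,j=1] A[i]=7>B[j]=5 take 5 → j++
[i=1,j=2] A[i]=7<=B[j]=18 take 7 → i++
[i=2,j=2] A[i]=9<=B[j]=18 take 9 → i++
[i=3,j=2] A[i]=10<=B[j]=18 take 10 → i++
[i=4,j=2] A[i]=12<=B[j]=18 take 12 → i++
[i=5,j=2] A[i]=13<=B[j]=18 take 13 → i++
[i=6,j=2] A[i]=14<=B[j]=18 take 14 → i++
[i=7,j=2] A[i]=17<=B[j]=18 take 17 → i++
[i=8,j=2] A[i]=25>B[j]=18 take 18 → j++
[i=8,j=3] A[i]=25>B[j]=19 take 19 → j++
[i=8,j=4] A[i]=25<=B[j]=30 take 25 → i++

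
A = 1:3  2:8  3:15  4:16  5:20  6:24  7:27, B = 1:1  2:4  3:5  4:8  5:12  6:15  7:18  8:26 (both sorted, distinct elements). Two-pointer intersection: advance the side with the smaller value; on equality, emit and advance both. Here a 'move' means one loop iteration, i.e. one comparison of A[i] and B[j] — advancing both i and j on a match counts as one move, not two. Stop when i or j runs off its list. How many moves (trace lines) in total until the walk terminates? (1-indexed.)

i=1 j=1: 3>1, j++
i=1 j=2: 3<4, i++
i=2 j=2: 8>4, j++
i=2 j=3: 8>5, j++
i=2 j=4: 8==8 emit, i++,j++
i=3 j=5: 15>12, j++
i=3 j=6: 15==15 emit, i++,j++
i=4 j=7: 16<18, i++
i=5 j=7: 20>18, j++
i=5 j=8: 20<26, i++
i=6 j=8: 24<26, i++
i=7 j=8: 27>26, j++

12 moves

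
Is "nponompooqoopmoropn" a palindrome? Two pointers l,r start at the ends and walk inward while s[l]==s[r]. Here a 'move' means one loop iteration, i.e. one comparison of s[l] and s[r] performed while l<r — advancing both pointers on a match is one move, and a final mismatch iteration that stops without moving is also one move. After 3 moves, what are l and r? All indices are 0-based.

l=3, r=15

l=0 r=18: 'n'=='n', l++,r--
l=1 r=17: 'p'=='p', l++,r--
l=2 r=16: 'o'=='o', l++,r--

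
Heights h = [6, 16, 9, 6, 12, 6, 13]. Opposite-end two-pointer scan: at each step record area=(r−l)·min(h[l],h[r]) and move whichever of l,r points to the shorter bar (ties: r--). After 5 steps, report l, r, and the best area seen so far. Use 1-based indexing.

l=2, r=3, best area=65

[1,7] min(6,13)*6=36 best=36 * → l++
[2,7] min(16,13)*5=65 best=65 * → r--
[2,6] min(16,6)*4=24 best=65 → r--
[2,5] min(16,12)*3=36 best=65 → r--
[2,4] min(16,6)*2=12 best=65 → r--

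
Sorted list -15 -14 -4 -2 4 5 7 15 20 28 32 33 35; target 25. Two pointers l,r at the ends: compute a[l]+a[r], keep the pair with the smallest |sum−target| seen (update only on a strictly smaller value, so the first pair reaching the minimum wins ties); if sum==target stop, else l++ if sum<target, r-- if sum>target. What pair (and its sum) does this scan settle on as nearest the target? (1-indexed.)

pair (5, 20) with sum 25 (|Δ|=0)

l=1 r=13: -15+35=20 d=5 *, l++
l=2 r=13: -14+35=21 d=4 *, l++
l=3 r=13: -4+35=31 d=6, r--
l=3 r=12: -4+33=29 d=4, r--
l=3 r=11: -4+32=28 d=3 *, r--
l=3 r=10: -4+28=24 d=1 *, l++
l=4 r=10: -2+28=26 d=1, r--
l=4 r=9: -2+20=18 d=7, l++
l=5 r=9: 4+20=24 d=1, l++
l=6 r=9: 5+20=25 d=0 *, stop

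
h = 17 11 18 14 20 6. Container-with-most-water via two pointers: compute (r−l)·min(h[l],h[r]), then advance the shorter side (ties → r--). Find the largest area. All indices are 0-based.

l=0 r=5: min(17,6)*5=30 best=30 *, r--
l=0 r=4: min(17,20)*4=68 best=68 *, l++
l=1 r=4: min(11,20)*3=33 best=68, l++
l=2 r=4: min(18,20)*2=36 best=68, l++
l=3 r=4: min(14,20)*1=14 best=68, l++

max area = 68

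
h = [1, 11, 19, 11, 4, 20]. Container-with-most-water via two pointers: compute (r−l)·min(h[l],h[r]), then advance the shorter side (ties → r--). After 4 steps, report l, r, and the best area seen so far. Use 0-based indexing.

l=0 r=5: min(1,20)*5=5 best=5 *, l++
l=1 r=5: min(11,20)*4=44 best=44 *, l++
l=2 r=5: min(19,20)*3=57 best=57 *, l++
l=3 r=5: min(11,20)*2=22 best=57, l++

l=4, r=5, best area=57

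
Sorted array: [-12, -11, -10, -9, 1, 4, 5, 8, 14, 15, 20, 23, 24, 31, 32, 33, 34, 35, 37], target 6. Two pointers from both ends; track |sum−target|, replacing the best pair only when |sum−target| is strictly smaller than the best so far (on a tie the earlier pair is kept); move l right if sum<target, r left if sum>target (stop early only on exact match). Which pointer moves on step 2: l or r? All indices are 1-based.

r

[1,19] -12+37=25 d=19 * → r--
[1,18] -12+35=23 d=17 * → r--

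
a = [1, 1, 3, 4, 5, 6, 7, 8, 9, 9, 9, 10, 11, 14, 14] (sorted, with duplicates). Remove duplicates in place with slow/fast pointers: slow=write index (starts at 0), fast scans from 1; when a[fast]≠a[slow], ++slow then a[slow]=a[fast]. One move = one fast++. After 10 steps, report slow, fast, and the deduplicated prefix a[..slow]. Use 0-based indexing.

(s=0,f=1) a[fast]=1=a[slow] dup → fast++
(s=0,f=2) a[fast]=3≠a[slow]=1 write a[1]=3 → slow++,fast++
(s=1,f=3) a[fast]=4≠a[slow]=3 write a[2]=4 → slow++,fast++
(s=2,f=4) a[fast]=5≠a[slow]=4 write a[3]=5 → slow++,fast++
(s=3,f=5) a[fast]=6≠a[slow]=5 write a[4]=6 → slow++,fast++
(s=4,f=6) a[fast]=7≠a[slow]=6 write a[5]=7 → slow++,fast++
(s=5,f=7) a[fast]=8≠a[slow]=7 write a[6]=8 → slow++,fast++
(s=6,f=8) a[fast]=9≠a[slow]=8 write a[7]=9 → slow++,fast++
(s=7,f=9) a[fast]=9=a[slow] dup → fast++
(s=7,f=10) a[fast]=9=a[slow] dup → fast++

slow=7, fast=11, prefix=[1, 3, 4, 5, 6, 7, 8, 9]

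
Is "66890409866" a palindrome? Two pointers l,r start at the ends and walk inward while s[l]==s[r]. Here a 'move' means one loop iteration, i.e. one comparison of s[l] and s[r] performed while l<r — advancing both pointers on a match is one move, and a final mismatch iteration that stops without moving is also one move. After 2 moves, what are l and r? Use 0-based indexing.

l=2, r=8

l=0 r=10: '6'=='6', l++,r--
l=1 r=9: '6'=='6', l++,r--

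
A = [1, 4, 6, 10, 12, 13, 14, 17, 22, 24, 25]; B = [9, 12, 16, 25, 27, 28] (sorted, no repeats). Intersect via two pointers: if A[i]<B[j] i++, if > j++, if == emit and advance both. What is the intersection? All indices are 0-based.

[i=0,j=0] 1<9 → i++
[i=1,j=0] 4<9 → i++
[i=2,j=0] 6<9 → i++
[i=3,j=0] 10>9 → j++
[i=3,j=1] 10<12 → i++
[i=4,j=1] 12==12 emit → i++,j++
[i=5,j=2] 13<16 → i++
[i=6,j=2] 14<16 → i++
[i=7,j=2] 17>16 → j++
[i=7,j=3] 17<25 → i++
[i=8,j=3] 22<25 → i++
[i=9,j=3] 24<25 → i++
[i=10,j=3] 25==25 emit → i++,j++

intersection = [12, 25]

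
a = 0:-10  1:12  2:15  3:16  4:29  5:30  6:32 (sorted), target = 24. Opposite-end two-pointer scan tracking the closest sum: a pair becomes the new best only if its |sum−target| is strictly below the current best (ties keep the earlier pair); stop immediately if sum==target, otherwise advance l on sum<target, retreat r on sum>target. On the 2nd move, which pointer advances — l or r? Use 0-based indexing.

r

[0,6] -10+32=22 d=2 * → l++
[1,6] 12+32=44 d=20 → r--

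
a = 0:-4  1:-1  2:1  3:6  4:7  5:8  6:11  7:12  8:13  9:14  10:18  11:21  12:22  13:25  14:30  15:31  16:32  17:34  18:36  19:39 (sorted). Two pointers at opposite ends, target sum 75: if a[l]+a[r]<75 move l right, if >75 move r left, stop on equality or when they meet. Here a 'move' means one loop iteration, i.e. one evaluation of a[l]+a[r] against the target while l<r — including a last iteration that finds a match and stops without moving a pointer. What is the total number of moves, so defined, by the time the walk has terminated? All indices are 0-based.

19 moves

[0,19] -4+39=35 <75 → l++
[1,19] -1+39=38 <75 → l++
[2,19] 1+39=40 <75 → l++
[3,19] 6+39=45 <75 → l++
[4,19] 7+39=46 <75 → l++
[5,19] 8+39=47 <75 → l++
[6,19] 11+39=50 <75 → l++
[7,19] 12+39=51 <75 → l++
[8,19] 13+39=52 <75 → l++
[9,19] 14+39=53 <75 → l++
[10,19] 18+39=57 <75 → l++
[11,19] 21+39=60 <75 → l++
[12,19] 22+39=61 <75 → l++
[13,19] 25+39=64 <75 → l++
[14,19] 30+39=69 <75 → l++
[15,19] 31+39=70 <75 → l++
[16,19] 32+39=71 <75 → l++
[17,19] 34+39=73 <75 → l++
[18,19] 36+39=75 → found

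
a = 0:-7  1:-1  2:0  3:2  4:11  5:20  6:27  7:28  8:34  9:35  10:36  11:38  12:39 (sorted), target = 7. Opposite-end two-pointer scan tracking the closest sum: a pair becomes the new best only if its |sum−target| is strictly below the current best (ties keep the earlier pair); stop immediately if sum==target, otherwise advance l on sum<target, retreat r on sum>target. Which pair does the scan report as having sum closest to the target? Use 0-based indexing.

pair (-7, 11) with sum 4 (|Δ|=3)

[0,12] -7+39=32 d=25 * → r--
[0,11] -7+38=31 d=24 * → r--
[0,10] -7+36=29 d=22 * → r--
[0,9] -7+35=28 d=21 * → r--
[0,8] -7+34=27 d=20 * → r--
[0,7] -7+28=21 d=14 * → r--
[0,6] -7+27=20 d=13 * → r--
[0,5] -7+20=13 d=6 * → r--
[0,4] -7+11=4 d=3 * → l++
[1,4] -1+11=10 d=3 → r--
[1,3] -1+2=1 d=6 → l++
[2,3] 0+2=2 d=5 → l++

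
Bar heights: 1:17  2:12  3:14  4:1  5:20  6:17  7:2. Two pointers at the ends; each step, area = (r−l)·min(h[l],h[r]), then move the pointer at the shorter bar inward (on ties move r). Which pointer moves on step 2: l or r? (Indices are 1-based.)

[1,7] min(17,2)*6=12 best=12 * → r--
[1,6] min(17,17)*5=85 best=85 * → r--

r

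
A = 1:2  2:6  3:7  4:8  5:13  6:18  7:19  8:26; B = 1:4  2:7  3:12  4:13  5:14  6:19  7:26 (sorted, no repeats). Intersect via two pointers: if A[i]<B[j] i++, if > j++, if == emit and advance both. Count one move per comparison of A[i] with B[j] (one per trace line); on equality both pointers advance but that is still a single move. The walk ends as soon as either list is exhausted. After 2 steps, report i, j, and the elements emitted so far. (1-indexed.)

i=1 j=1: 2<4, i++
i=2 j=1: 6>4, j++

i=2, j=2, emitted=[]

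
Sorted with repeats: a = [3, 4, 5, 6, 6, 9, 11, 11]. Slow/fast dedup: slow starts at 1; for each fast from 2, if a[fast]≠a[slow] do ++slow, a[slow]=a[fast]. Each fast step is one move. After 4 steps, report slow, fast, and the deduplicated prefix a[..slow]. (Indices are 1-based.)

slow=4, fast=6, prefix=[3, 4, 5, 6]

(s=1,f=2) a[fast]=4≠a[slow]=3 write a[2]=4 → slow++,fast++
(s=2,f=3) a[fast]=5≠a[slow]=4 write a[3]=5 → slow++,fast++
(s=3,f=4) a[fast]=6≠a[slow]=5 write a[4]=6 → slow++,fast++
(s=4,f=5) a[fast]=6=a[slow] dup → fast++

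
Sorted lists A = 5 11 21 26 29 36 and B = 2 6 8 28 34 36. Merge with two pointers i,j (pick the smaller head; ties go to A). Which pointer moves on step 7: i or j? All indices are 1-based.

i=1 j=1: A[i]=5>B[j]=2 take 2, j++
i=1 j=2: A[i]=5<=B[j]=6 take 5, i++
i=2 j=2: A[i]=11>B[j]=6 take 6, j++
i=2 j=3: A[i]=11>B[j]=8 take 8, j++
i=2 j=4: A[i]=11<=B[j]=28 take 11, i++
i=3 j=4: A[i]=21<=B[j]=28 take 21, i++
i=4 j=4: A[i]=26<=B[j]=28 take 26, i++

i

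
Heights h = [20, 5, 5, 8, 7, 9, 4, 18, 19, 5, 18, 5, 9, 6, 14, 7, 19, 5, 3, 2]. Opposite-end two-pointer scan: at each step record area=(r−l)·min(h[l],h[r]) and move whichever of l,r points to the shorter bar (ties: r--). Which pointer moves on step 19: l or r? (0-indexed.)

r

[0,19] min(20,2)*19=38 best=38 * → r--
[0,18] min(20,3)*18=54 best=54 * → r--
[0,17] min(20,5)*17=85 best=85 * → r--
[0,16] min(20,19)*16=304 best=304 * → r--
[0,15] min(20,7)*15=105 best=304 → r--
[0,14] min(20,14)*14=196 best=304 → r--
[0,13] min(20,6)*13=78 best=304 → r--
[0,12] min(20,9)*12=108 best=304 → r--
[0,11] min(20,5)*11=55 best=304 → r--
[0,10] min(20,18)*10=180 best=304 → r--
[0,9] min(20,5)*9=45 best=304 → r--
[0,8] min(20,19)*8=152 best=304 → r--
[0,7] min(20,18)*7=126 best=304 → r--
[0,6] min(20,4)*6=24 best=304 → r--
[0,5] min(20,9)*5=45 best=304 → r--
[0,4] min(20,7)*4=28 best=304 → r--
[0,3] min(20,8)*3=24 best=304 → r--
[0,2] min(20,5)*2=10 best=304 → r--
[0,1] min(20,5)*1=5 best=304 → r--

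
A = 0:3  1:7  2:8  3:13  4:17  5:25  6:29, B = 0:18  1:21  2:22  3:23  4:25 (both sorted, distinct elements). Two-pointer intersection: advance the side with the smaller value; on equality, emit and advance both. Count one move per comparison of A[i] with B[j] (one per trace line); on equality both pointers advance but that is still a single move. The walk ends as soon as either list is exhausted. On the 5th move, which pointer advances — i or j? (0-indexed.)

i

i=0 j=0: 3<18, i++
i=1 j=0: 7<18, i++
i=2 j=0: 8<18, i++
i=3 j=0: 13<18, i++
i=4 j=0: 17<18, i++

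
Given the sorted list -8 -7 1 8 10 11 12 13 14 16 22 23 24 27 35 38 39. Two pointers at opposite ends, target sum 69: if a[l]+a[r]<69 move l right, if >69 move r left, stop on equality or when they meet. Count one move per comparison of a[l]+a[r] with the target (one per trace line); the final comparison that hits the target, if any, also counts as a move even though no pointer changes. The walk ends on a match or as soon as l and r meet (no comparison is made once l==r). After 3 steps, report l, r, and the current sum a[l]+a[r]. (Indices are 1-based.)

l=4, r=17, sum=47

[1,17] -8+39=31 <69 → l++
[2,17] -7+39=32 <69 → l++
[3,17] 1+39=40 <69 → l++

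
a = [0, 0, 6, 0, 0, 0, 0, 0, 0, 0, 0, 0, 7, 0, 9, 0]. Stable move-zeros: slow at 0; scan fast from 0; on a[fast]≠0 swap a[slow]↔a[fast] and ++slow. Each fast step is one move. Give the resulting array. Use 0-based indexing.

[6, 7, 9, 0, 0, 0, 0, 0, 0, 0, 0, 0, 0, 0, 0, 0]

slow=0 fast=0: a[fast]=0, fast++
slow=0 fast=1: a[fast]=0, fast++
slow=0 fast=2: a[fast]=6≠0 swap→a[0]=6, slow++,fast++
slow=1 fast=3: a[fast]=0, fast++
slow=1 fast=4: a[fast]=0, fast++
slow=1 fast=5: a[fast]=0, fast++
slow=1 fast=6: a[fast]=0, fast++
slow=1 fast=7: a[fast]=0, fast++
slow=1 fast=8: a[fast]=0, fast++
slow=1 fast=9: a[fast]=0, fast++
slow=1 fast=10: a[fast]=0, fast++
slow=1 fast=11: a[fast]=0, fast++
slow=1 fast=12: a[fast]=7≠0 swap→a[1]=7, slow++,fast++
slow=2 fast=13: a[fast]=0, fast++
slow=2 fast=14: a[fast]=9≠0 swap→a[2]=9, slow++,fast++
slow=3 fast=15: a[fast]=0, fast++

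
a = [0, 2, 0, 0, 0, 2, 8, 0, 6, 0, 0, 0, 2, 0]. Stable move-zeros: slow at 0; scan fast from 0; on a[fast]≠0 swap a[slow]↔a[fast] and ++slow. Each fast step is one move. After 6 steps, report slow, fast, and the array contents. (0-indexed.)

slow=2, fast=6, a=[2, 2, 0, 0, 0, 0, 8, 0, 6, 0, 0, 0, 2, 0]

(s=0,f=0) a[fast]=0 → fast++
(s=0,f=1) a[fast]=2≠0 swap→a[0]=2 → slow++,fast++
(s=1,f=2) a[fast]=0 → fast++
(s=1,f=3) a[fast]=0 → fast++
(s=1,f=4) a[fast]=0 → fast++
(s=1,f=5) a[fast]=2≠0 swap→a[1]=2 → slow++,fast++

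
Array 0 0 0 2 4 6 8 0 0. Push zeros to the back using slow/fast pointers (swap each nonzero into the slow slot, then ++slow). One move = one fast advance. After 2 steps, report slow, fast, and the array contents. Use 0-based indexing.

slow=0 fast=0: a[fast]=0, fast++
slow=0 fast=1: a[fast]=0, fast++

slow=0, fast=2, a=[0, 0, 0, 2, 4, 6, 8, 0, 0]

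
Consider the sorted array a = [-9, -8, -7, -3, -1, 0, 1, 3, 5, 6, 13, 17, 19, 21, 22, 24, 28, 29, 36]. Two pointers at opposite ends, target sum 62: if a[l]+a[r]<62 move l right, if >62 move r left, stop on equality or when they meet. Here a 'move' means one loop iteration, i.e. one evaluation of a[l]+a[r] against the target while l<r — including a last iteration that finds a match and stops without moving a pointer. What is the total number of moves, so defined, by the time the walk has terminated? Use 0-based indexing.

[0,18] -9+36=27 <62 → l++
[1,18] -8+36=28 <62 → l++
[2,18] -7+36=29 <62 → l++
[3,18] -3+36=33 <62 → l++
[4,18] -1+36=35 <62 → l++
[5,18] 0+36=36 <62 → l++
[6,18] 1+36=37 <62 → l++
[7,18] 3+36=39 <62 → l++
[8,18] 5+36=41 <62 → l++
[9,18] 6+36=42 <62 → l++
[10,18] 13+36=49 <62 → l++
[11,18] 17+36=53 <62 → l++
[12,18] 19+36=55 <62 → l++
[13,18] 21+36=57 <62 → l++
[14,18] 22+36=58 <62 → l++
[15,18] 24+36=60 <62 → l++
[16,18] 28+36=64 >62 → r--
[16,17] 28+29=57 <62 → l++

18 moves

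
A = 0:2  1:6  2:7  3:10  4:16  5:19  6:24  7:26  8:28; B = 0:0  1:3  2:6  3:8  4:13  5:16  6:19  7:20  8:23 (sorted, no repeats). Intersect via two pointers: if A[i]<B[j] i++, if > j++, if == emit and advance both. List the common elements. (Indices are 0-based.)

i=0 j=0: 2>0, j++
i=0 j=1: 2<3, i++
i=1 j=1: 6>3, j++
i=1 j=2: 6==6 emit, i++,j++
i=2 j=3: 7<8, i++
i=3 j=3: 10>8, j++
i=3 j=4: 10<13, i++
i=4 j=4: 16>13, j++
i=4 j=5: 16==16 emit, i++,j++
i=5 j=6: 19==19 emit, i++,j++
i=6 j=7: 24>20, j++
i=6 j=8: 24>23, j++

intersection = [6, 16, 19]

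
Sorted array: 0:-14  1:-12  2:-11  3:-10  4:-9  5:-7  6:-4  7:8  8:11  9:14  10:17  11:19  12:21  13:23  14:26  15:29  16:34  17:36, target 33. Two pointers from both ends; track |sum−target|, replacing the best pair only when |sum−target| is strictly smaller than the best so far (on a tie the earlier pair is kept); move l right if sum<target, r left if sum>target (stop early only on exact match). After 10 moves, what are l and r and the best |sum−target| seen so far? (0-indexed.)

[0,17] -14+36=22 d=11 * → l++
[1,17] -12+36=24 d=9 * → l++
[2,17] -11+36=25 d=8 * → l++
[3,17] -10+36=26 d=7 * → l++
[4,17] -9+36=27 d=6 * → l++
[5,17] -7+36=29 d=4 * → l++
[6,17] -4+36=32 d=1 * → l++
[7,17] 8+36=44 d=11 → r--
[7,16] 8+34=42 d=9 → r--
[7,15] 8+29=37 d=4 → r--

l=7, r=14, best |Δ|=1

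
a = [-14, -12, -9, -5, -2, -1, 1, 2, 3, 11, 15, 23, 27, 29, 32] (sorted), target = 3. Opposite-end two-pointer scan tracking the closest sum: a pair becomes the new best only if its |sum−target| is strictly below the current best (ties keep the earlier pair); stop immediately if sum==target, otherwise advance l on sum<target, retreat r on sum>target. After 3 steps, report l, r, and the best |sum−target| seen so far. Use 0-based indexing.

l=0 r=14: -14+32=18 d=15 *, r--
l=0 r=13: -14+29=15 d=12 *, r--
l=0 r=12: -14+27=13 d=10 *, r--

l=0, r=11, best |Δ|=10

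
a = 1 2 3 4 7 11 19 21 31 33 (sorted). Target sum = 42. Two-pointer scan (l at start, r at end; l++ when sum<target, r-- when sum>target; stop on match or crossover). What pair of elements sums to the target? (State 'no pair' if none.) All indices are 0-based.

[0,9] 1+33=34 <42 → l++
[1,9] 2+33=35 <42 → l++
[2,9] 3+33=36 <42 → l++
[3,9] 4+33=37 <42 → l++
[4,9] 7+33=40 <42 → l++
[5,9] 11+33=44 >42 → r--
[5,8] 11+31=42 → found

(11, 31)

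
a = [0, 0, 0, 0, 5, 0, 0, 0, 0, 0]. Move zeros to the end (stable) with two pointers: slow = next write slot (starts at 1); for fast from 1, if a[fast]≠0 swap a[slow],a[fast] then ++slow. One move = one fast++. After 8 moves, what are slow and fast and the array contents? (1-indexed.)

(s=1,f=1) a[fast]=0 → fast++
(s=1,f=2) a[fast]=0 → fast++
(s=1,f=3) a[fast]=0 → fast++
(s=1,f=4) a[fast]=0 → fast++
(s=1,f=5) a[fast]=5≠0 swap→a[1]=5 → slow++,fast++
(s=2,f=6) a[fast]=0 → fast++
(s=2,f=7) a[fast]=0 → fast++
(s=2,f=8) a[fast]=0 → fast++

slow=2, fast=9, a=[5, 0, 0, 0, 0, 0, 0, 0, 0, 0]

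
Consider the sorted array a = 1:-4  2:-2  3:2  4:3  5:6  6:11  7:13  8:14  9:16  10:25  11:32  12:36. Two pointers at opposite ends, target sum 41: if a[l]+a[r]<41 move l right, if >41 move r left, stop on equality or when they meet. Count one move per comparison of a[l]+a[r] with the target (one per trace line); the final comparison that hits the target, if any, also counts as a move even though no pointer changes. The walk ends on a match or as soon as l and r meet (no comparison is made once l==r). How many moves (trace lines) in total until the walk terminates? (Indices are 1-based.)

[1,12] -4+36=32 <41 → l++
[2,12] -2+36=34 <41 → l++
[3,12] 2+36=38 <41 → l++
[4,12] 3+36=39 <41 → l++
[5,12] 6+36=42 >41 → r--
[5,11] 6+32=38 <41 → l++
[6,11] 11+32=43 >41 → r--
[6,10] 11+25=36 <41 → l++
[7,10] 13+25=38 <41 → l++
[8,10] 14+25=39 <41 → l++
[9,10] 16+25=41 → found

11 moves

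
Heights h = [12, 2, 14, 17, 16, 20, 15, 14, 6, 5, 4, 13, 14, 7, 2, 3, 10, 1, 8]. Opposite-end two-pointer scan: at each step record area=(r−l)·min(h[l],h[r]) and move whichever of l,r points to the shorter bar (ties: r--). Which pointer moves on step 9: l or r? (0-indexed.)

r

[0,18] min(12,8)*18=144 best=144 * → r--
[0,17] min(12,1)*17=17 best=144 → r--
[0,16] min(12,10)*16=160 best=160 * → r--
[0,15] min(12,3)*15=45 best=160 → r--
[0,14] min(12,2)*14=28 best=160 → r--
[0,13] min(12,7)*13=91 best=160 → r--
[0,12] min(12,14)*12=144 best=160 → l++
[1,12] min(2,14)*11=22 best=160 → l++
[2,12] min(14,14)*10=140 best=160 → r--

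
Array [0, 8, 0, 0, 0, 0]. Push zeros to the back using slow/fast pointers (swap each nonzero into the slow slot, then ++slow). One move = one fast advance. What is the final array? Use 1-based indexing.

[8, 0, 0, 0, 0, 0]

slow=1 fast=1: a[fast]=0, fast++
slow=1 fast=2: a[fast]=8≠0 swap→a[1]=8, slow++,fast++
slow=2 fast=3: a[fast]=0, fast++
slow=2 fast=4: a[fast]=0, fast++
slow=2 fast=5: a[fast]=0, fast++
slow=2 fast=6: a[fast]=0, fast++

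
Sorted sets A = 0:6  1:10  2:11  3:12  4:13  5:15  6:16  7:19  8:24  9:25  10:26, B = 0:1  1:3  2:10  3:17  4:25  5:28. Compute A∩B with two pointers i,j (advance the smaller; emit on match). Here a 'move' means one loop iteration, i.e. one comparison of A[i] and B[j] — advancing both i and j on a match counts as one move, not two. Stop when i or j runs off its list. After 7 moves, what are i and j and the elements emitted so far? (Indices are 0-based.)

i=0 j=0: 6>1, j++
i=0 j=1: 6>3, j++
i=0 j=2: 6<10, i++
i=1 j=2: 10==10 emit, i++,j++
i=2 j=3: 11<17, i++
i=3 j=3: 12<17, i++
i=4 j=3: 13<17, i++

i=5, j=3, emitted=[10]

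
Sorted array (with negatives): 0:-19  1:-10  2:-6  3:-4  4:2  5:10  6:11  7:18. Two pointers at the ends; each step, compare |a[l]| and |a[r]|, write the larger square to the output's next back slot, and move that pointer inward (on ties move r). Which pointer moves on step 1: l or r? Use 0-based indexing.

l

[0,7] |-19|>|18| out[7]=361 → l++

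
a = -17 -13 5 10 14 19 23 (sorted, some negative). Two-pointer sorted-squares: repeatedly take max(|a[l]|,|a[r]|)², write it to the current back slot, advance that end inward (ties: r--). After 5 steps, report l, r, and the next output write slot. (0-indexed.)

[0,6] |-17|<=|23| out[6]=529 → r--
[0,5] |-17|<=|19| out[5]=361 → r--
[0,4] |-17|>|14| out[4]=289 → l++
[1,4] |-13|<=|14| out[3]=196 → r--
[1,3] |-13|>|10| out[2]=169 → l++

l=2, r=3, next write slot=1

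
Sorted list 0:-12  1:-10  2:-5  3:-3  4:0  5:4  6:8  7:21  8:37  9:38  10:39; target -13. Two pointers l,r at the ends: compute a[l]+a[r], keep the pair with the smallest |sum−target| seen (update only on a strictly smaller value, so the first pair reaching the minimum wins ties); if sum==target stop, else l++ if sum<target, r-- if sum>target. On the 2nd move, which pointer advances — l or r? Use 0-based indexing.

r

l=0 r=10: -12+39=27 d=40 *, r--
l=0 r=9: -12+38=26 d=39 *, r--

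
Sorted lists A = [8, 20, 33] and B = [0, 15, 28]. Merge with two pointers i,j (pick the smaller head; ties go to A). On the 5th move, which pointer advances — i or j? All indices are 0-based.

i=0 j=0: A[i]=8>B[j]=0 take 0, j++
i=0 j=1: A[i]=8<=B[j]=15 take 8, i++
i=1 j=1: A[i]=20>B[j]=15 take 15, j++
i=1 j=2: A[i]=20<=B[j]=28 take 20, i++
i=2 j=2: A[i]=33>B[j]=28 take 28, j++

j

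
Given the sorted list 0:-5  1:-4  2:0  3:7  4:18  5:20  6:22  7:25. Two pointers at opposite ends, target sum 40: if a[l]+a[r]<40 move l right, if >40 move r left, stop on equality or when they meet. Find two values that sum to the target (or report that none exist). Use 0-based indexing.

l=0 r=7: -5+25=20 <40, l++
l=1 r=7: -4+25=21 <40, l++
l=2 r=7: 0+25=25 <40, l++
l=3 r=7: 7+25=32 <40, l++
l=4 r=7: 18+25=43 >40, r--
l=4 r=6: 18+22=40, found

(18, 22)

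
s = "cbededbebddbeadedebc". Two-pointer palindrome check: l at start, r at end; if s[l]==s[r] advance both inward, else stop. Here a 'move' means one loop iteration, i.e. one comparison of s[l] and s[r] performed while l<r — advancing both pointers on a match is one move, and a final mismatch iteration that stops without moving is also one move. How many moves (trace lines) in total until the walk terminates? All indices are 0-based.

l=0 r=19: 'c'=='c', l++,r--
l=1 r=18: 'b'=='b', l++,r--
l=2 r=17: 'e'=='e', l++,r--
l=3 r=16: 'd'=='d', l++,r--
l=4 r=15: 'e'=='e', l++,r--
l=5 r=14: 'd'=='d', l++,r--
l=6 r=13: 'b'!='a', stop

7 moves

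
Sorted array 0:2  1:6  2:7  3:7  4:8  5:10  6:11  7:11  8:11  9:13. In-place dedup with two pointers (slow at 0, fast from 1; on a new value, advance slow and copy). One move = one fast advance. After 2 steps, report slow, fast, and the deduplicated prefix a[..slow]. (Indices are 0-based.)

slow=0 fast=1: a[fast]=6≠a[slow]=2 write a[1]=6, slow++,fast++
slow=1 fast=2: a[fast]=7≠a[slow]=6 write a[2]=7, slow++,fast++

slow=2, fast=3, prefix=[2, 6, 7]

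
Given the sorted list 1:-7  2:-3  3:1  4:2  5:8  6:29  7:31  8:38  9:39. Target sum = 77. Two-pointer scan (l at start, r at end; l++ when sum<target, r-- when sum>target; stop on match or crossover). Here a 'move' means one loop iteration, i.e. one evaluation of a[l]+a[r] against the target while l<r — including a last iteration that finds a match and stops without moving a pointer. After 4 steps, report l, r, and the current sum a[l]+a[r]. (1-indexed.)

l=1 r=9: -7+39=32 <77, l++
l=2 r=9: -3+39=36 <77, l++
l=3 r=9: 1+39=40 <77, l++
l=4 r=9: 2+39=41 <77, l++

l=5, r=9, sum=47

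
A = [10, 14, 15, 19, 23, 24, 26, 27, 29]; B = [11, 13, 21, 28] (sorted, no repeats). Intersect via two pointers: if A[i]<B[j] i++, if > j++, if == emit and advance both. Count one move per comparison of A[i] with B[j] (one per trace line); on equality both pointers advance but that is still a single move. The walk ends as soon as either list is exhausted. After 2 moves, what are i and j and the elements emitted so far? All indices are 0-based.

i=0 j=0: 10<11, i++
i=1 j=0: 14>11, j++

i=1, j=1, emitted=[]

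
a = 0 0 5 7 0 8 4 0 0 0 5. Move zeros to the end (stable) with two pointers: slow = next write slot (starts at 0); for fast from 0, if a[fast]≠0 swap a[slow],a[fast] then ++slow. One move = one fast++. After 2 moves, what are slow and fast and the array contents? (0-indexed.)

(s=0,f=0) a[fast]=0 → fast++
(s=0,f=1) a[fast]=0 → fast++

slow=0, fast=2, a=[0, 0, 5, 7, 0, 8, 4, 0, 0, 0, 5]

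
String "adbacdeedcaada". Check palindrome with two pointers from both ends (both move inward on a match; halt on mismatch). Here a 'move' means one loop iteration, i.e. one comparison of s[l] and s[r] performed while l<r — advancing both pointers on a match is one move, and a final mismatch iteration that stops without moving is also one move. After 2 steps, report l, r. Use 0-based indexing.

[0,13] 'a'=='a' → l++,r--
[1,12] 'd'=='d' → l++,r--

l=2, r=11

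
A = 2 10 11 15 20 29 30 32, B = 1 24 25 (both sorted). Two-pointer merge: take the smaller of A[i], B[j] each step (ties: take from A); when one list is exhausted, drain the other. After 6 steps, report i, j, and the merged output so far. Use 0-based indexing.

i=5, j=1, merged so far=[1, 2, 10, 11, 15, 20]

i=0 j=0: A[i]=2>B[j]=1 take 1, j++
i=0 j=1: A[i]=2<=B[j]=24 take 2, i++
i=1 j=1: A[i]=10<=B[j]=24 take 10, i++
i=2 j=1: A[i]=11<=B[j]=24 take 11, i++
i=3 j=1: A[i]=15<=B[j]=24 take 15, i++
i=4 j=1: A[i]=20<=B[j]=24 take 20, i++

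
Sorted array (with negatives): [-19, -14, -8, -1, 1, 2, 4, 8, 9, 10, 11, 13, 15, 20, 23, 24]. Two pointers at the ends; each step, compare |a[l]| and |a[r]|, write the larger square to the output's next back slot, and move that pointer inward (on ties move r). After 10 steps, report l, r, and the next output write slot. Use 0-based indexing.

l=2, r=7, next write slot=5

[0,15] |-19|<=|24| out[15]=576 → r--
[0,14] |-19|<=|23| out[14]=529 → r--
[0,13] |-19|<=|20| out[13]=400 → r--
[0,12] |-19|>|15| out[12]=361 → l++
[1,12] |-14|<=|15| out[11]=225 → r--
[1,11] |-14|>|13| out[10]=196 → l++
[2,11] |-8|<=|13| out[9]=169 → r--
[2,10] |-8|<=|11| out[8]=121 → r--
[2,9] |-8|<=|10| out[7]=100 → r--
[2,8] |-8|<=|9| out[6]=81 → r--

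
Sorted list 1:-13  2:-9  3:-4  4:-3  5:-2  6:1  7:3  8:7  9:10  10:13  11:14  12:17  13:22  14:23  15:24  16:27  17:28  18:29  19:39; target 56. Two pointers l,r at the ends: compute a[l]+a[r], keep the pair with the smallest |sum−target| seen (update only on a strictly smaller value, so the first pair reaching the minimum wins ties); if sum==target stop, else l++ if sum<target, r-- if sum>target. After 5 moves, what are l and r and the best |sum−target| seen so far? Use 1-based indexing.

l=6, r=19, best |Δ|=19

[1,19] -13+39=26 d=30 * → l++
[2,19] -9+39=30 d=26 * → l++
[3,19] -4+39=35 d=21 * → l++
[4,19] -3+39=36 d=20 * → l++
[5,19] -2+39=37 d=19 * → l++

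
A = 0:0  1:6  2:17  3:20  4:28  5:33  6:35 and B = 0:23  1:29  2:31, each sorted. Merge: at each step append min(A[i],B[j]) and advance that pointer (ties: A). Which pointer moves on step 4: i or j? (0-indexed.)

i=0 j=0: A[i]=0<=B[j]=23 take 0, i++
i=1 j=0: A[i]=6<=B[j]=23 take 6, i++
i=2 j=0: A[i]=17<=B[j]=23 take 17, i++
i=3 j=0: A[i]=20<=B[j]=23 take 20, i++

i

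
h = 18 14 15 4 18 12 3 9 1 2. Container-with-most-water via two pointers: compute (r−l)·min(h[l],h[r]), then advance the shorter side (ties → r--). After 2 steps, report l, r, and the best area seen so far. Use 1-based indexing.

l=1, r=8, best area=18

l=1 r=10: min(18,2)*9=18 best=18 *, r--
l=1 r=9: min(18,1)*8=8 best=18, r--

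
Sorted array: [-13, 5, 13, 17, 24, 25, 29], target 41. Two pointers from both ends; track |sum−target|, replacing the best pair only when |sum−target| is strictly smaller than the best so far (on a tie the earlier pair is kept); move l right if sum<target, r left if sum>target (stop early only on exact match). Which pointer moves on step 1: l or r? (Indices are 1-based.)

l=1 r=7: -13+29=16 d=25 *, l++

l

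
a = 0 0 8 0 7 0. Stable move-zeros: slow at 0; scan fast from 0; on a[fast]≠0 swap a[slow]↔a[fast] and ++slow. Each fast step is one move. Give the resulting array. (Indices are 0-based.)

(s=0,f=0) a[fast]=0 → fast++
(s=0,f=1) a[fast]=0 → fast++
(s=0,f=2) a[fast]=8≠0 swap→a[0]=8 → slow++,fast++
(s=1,f=3) a[fast]=0 → fast++
(s=1,f=4) a[fast]=7≠0 swap→a[1]=7 → slow++,fast++
(s=2,f=5) a[fast]=0 → fast++

[8, 7, 0, 0, 0, 0]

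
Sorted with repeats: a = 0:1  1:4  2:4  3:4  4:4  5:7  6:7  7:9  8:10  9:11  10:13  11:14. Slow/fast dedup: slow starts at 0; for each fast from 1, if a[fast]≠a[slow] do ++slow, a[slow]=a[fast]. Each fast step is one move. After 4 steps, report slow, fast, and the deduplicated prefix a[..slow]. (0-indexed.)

slow=1, fast=5, prefix=[1, 4]

(s=0,f=1) a[fast]=4≠a[slow]=1 write a[1]=4 → slow++,fast++
(s=1,f=2) a[fast]=4=a[slow] dup → fast++
(s=1,f=3) a[fast]=4=a[slow] dup → fast++
(s=1,f=4) a[fast]=4=a[slow] dup → fast++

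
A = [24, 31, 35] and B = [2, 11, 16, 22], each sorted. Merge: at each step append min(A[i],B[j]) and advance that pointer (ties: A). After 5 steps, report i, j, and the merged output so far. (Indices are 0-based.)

i=1, j=4, merged so far=[2, 11, 16, 22, 24]

i=0 j=0: A[i]=24>B[j]=2 take 2, j++
i=0 j=1: A[i]=24>B[j]=11 take 11, j++
i=0 j=2: A[i]=24>B[j]=16 take 16, j++
i=0 j=3: A[i]=24>B[j]=22 take 22, j++
i=0 j=4: B done, take A[i]=24, i++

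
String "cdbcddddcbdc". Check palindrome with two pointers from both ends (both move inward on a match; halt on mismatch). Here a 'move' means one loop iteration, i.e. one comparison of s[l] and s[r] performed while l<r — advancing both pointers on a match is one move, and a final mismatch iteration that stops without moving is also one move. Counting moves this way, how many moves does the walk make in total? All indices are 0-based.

[0,11] 'c'=='c' → l++,r--
[1,10] 'd'=='d' → l++,r--
[2,9] 'b'=='b' → l++,r--
[3,8] 'c'=='c' → l++,r--
[4,7] 'd'=='d' → l++,r--
[5,6] 'd'=='d' → l++,r--

6 moves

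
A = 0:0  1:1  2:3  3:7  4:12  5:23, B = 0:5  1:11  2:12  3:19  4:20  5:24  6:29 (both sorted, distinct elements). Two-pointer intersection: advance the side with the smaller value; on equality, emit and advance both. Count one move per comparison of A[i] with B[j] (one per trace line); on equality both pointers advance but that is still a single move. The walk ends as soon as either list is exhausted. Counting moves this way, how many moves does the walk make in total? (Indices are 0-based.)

i=0 j=0: 0<5, i++
i=1 j=0: 1<5, i++
i=2 j=0: 3<5, i++
i=3 j=0: 7>5, j++
i=3 j=1: 7<11, i++
i=4 j=1: 12>11, j++
i=4 j=2: 12==12 emit, i++,j++
i=5 j=3: 23>19, j++
i=5 j=4: 23>20, j++
i=5 j=5: 23<24, i++

10 moves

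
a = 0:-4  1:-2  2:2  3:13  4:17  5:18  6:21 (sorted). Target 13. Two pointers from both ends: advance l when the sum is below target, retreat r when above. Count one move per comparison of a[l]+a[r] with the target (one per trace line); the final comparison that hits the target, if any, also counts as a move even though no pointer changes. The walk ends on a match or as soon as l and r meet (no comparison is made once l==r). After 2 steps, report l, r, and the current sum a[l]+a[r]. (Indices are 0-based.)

l=0, r=4, sum=13

l=0 r=6: -4+21=17 >13, r--
l=0 r=5: -4+18=14 >13, r--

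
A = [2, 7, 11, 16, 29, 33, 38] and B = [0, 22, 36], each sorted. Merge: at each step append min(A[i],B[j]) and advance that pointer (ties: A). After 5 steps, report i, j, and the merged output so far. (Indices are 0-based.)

i=0 j=0: A[i]=2>B[j]=0 take 0, j++
i=0 j=1: A[i]=2<=B[j]=22 take 2, i++
i=1 j=1: A[i]=7<=B[j]=22 take 7, i++
i=2 j=1: A[i]=11<=B[j]=22 take 11, i++
i=3 j=1: A[i]=16<=B[j]=22 take 16, i++

i=4, j=1, merged so far=[0, 2, 7, 11, 16]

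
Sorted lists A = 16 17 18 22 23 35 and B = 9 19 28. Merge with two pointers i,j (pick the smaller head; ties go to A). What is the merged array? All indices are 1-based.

[9, 16, 17, 18, 19, 22, 23, 28, 35]

[i=1,j=1] A[i]=16>B[j]=9 take 9 → j++
[i=1,j=2] A[i]=16<=B[j]=19 take 16 → i++
[i=2,j=2] A[i]=17<=B[j]=19 take 17 → i++
[i=3,j=2] A[i]=18<=B[j]=19 take 18 → i++
[i=4,j=2] A[i]=22>B[j]=19 take 19 → j++
[i=4,j=3] A[i]=22<=B[j]=28 take 22 → i++
[i=5,j=3] A[i]=23<=B[j]=28 take 23 → i++
[i=6,j=3] A[i]=35>B[j]=28 take 28 → j++
[i=6,j=4] B done, take A[i]=35 → i++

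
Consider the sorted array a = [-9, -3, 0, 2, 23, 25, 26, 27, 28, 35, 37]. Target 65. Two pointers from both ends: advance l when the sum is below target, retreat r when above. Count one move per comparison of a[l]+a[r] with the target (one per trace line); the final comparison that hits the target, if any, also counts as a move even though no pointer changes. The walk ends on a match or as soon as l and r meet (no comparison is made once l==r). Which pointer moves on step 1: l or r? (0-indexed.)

l

l=0 r=10: -9+37=28 <65, l++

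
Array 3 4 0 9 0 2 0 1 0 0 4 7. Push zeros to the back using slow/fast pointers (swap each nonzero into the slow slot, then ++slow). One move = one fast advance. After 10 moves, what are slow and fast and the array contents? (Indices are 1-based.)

(s=1,f=1) a[fast]=3≠0 swap→a[1]=3 → slow++,fast++
(s=2,f=2) a[fast]=4≠0 swap→a[2]=4 → slow++,fast++
(s=3,f=3) a[fast]=0 → fast++
(s=3,f=4) a[fast]=9≠0 swap→a[3]=9 → slow++,fast++
(s=4,f=5) a[fast]=0 → fast++
(s=4,f=6) a[fast]=2≠0 swap→a[4]=2 → slow++,fast++
(s=5,f=7) a[fast]=0 → fast++
(s=5,f=8) a[fast]=1≠0 swap→a[5]=1 → slow++,fast++
(s=6,f=9) a[fast]=0 → fast++
(s=6,f=10) a[fast]=0 → fast++

slow=6, fast=11, a=[3, 4, 9, 2, 1, 0, 0, 0, 0, 0, 4, 7]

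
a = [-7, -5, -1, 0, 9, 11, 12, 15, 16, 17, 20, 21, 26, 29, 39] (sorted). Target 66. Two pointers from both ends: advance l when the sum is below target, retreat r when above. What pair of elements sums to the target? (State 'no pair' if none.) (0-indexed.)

[0,14] -7+39=32 <66 → l++
[1,14] -5+39=34 <66 → l++
[2,14] -1+39=38 <66 → l++
[3,14] 0+39=39 <66 → l++
[4,14] 9+39=48 <66 → l++
[5,14] 11+39=50 <66 → l++
[6,14] 12+39=51 <66 → l++
[7,14] 15+39=54 <66 → l++
[8,14] 16+39=55 <66 → l++
[9,14] 17+39=56 <66 → l++
[10,14] 20+39=59 <66 → l++
[11,14] 21+39=60 <66 → l++
[12,14] 26+39=65 <66 → l++
[13,14] 29+39=68 >66 → r--

no pair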